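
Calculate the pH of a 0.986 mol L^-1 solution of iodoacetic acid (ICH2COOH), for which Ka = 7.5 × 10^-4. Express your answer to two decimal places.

pH = 1.57

ICH2COOH ⇌ ICH2COO- + H+
Ka = [H+]²/(0.986 − [H+]) = 7.5 × 10^-4
Since Ka ≪ C₀, [H+] ≈ √(Ka·C₀) = 2.72 × 10^-2 M.
Check: 2.8% ionized — well under 5%, approximation valid.
pH = −log(2.72 × 10^-2) = 1.57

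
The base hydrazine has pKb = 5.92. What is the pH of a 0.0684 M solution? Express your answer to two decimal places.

pH = 10.46

N2H4 + H2O ⇌ N2H5+ + OH-
Kb = 10^(−5.92) = 1.20 × 10^-6
From the ICE table, Kb = [OH-]²/(0.0684 − [OH-]) = 1.20 × 10^-6.
Since Kb ≪ C₀, [OH-] ≈ √(Kb·C₀) = 2.86 × 10^-4 M.
([OH-]/C₀ = 0.42% < 5%, so the approximation holds.)
pOH = −log(2.86 × 10^-4) = 3.54; pH = 14.00 − 3.54 = 10.46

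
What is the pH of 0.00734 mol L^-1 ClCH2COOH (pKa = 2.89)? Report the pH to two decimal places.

pH = 2.60

ClCH2COOH ⇌ ClCH2COO- + H+
Ka = 10^(−2.89) = 1.29 × 10^-3
Let x = [H+] at equilibrium. Ka = x²/(0.00734 − x).
Here C₀/Ka ≈ 5.69, so the small-x approximation fails. Use the quadratic:
x = (−Ka + √(Ka² + 4·Ka·C₀))/2 = 2.50 × 10^-3 M
pH = −log(2.50 × 10^-3) = 2.60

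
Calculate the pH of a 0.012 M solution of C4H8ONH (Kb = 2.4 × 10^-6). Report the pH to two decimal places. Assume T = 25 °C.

pH = 10.23

C4H8ONH + H2O ⇌ C4H8ONH2+ + OH-
Let x = [OH-] at equilibrium. Kb = x²/(0.012 − x).
Assume x ≪ 0.012: x ≈ √(2.4 × 10^-6 × 0.012) = 1.70 × 10^-4 M
Check: 1.4% ionized — well under 5%, approximation valid.
pOH = 3.77, so pH = 14.00 − pOH = 10.23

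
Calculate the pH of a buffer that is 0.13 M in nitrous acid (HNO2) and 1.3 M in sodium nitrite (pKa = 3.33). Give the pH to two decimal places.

pH = 4.33

Using pH = pKa + log([base]/[acid]) with [base]/[acid] = 1.3/0.13:
pH = 3.33 + (+1.000) = 4.33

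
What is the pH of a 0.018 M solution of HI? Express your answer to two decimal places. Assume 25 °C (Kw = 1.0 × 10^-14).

pH = 1.74

HI is a strong acid and dissociates completely, so [H+] = 0.018 M.
pH = -log(0.018) = 1.74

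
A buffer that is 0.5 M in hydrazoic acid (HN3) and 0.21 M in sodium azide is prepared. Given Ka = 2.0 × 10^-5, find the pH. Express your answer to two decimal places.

pH = 4.32

pKa = −log(2.0 × 10^-5) = 4.699
Using pH = pKa + log([base]/[acid]) with [base]/[acid] = 0.21/0.5:
pH = 4.699 + (-0.377) = 4.32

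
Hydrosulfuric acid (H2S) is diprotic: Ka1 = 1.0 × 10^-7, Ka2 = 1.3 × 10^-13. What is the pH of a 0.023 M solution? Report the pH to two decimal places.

Since Ka1 ≫ Ka2, the first ionization dominates [H+].
Ka1 = x²/(0.023 − x) = 1.0 × 10^-7
x ≈ √(1.0 × 10^-7 × 0.023) = 4.80 × 10^-5 M
pH = −log(4.80 × 10^-5) = 4.32

pH = 4.32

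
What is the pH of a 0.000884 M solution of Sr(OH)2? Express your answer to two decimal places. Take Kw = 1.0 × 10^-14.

pH = 11.25

Sr(OH)2 is a strong base (each formula unit releases 2 OH-); [OH-] = 0.00177 M.
pOH = -log(0.00177) = 2.75
pH = 14.00 - 2.75 = 11.25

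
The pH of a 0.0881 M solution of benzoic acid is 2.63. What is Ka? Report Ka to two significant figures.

Ka = 6.4 × 10^-5

[H+] = 10^(-2.63) = 2.34 × 10^-3 M
At equilibrium [HA] = 0.0881 − 2.34 × 10^-3 = 8.58 × 10^-2 M
Ka = [H+][A-]/[HA] = (2.34 × 10^-3)² / 8.58 × 10^-2 = 6.4 × 10^-5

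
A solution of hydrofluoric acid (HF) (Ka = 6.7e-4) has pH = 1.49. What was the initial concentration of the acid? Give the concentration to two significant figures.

[H+] = 10^(-1.49) = 3.24 × 10^-2 M = x
Ka = x²/(C₀ − x) ⇒ C₀ = x + x²/Ka
C₀ = 3.24 × 10^-2 + (3.24 × 10^-2)²/(6.7 × 10^-4) = 1.60 M

C₀ = 1.6 M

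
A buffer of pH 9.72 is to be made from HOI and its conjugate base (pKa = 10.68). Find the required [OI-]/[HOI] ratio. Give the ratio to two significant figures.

ratio = 0.11

pH = pKa + log(r) ⇒ log(r) = 9.72 − 10.68 = -0.96
r = [OI-]/[HOI] = 10^(-0.96) = 0.11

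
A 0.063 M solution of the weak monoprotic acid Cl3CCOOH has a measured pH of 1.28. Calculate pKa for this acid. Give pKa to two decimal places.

pKa = 0.58

[H+] = 10^(-1.28) = 5.25 × 10^-2 M
At equilibrium [HA] = 0.063 − 5.25 × 10^-2 = 1.05 × 10^-2 M
Ka = [H+][A-]/[HA] = (5.25 × 10^-2)² / 1.05 × 10^-2 = 2.62 × 10^-1
pKa = -log(2.62 × 10^-1) = 0.58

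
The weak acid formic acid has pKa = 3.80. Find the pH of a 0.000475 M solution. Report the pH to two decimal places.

pH = 3.69

HCOOH ⇌ HCOO- + H+
Ka = 10^(−3.80) = 1.58 × 10^-4
Ka = [H+]²/(0.000475 − [H+]) = 1.58 × 10^-4
[H+] is not negligible relative to C₀; solve [H+]² + 0.000158·[H+] − 7.51e-08 = 0.
[H+] = (−Ka + √(Ka² + 4·Ka·C₀))/2 = 2.06 × 10^-4 M
pH = −log[H+] = −log(2.06 × 10^-4) = 3.69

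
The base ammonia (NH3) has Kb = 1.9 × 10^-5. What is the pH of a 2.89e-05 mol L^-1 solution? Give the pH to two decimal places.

pH = 9.20

NH3 + H2O ⇌ NH4+ + OH-
From the ICE table, Kb = x²/(2.89e-05 − x) = 1.9 × 10^-5.
Here C₀/Kb ≈ 1.52, so the small-x approximation fails. Use the quadratic:
x = (−Kb + √(Kb² + 4·Kb·C₀))/2 = 1.58 × 10^-5 M
pOH = 4.80, so pH = 14.00 − pOH = 9.20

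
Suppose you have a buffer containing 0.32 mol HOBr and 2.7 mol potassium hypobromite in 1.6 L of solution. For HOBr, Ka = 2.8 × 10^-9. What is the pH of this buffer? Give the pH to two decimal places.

pH = 9.48

pKa = −log(2.8 × 10^-9) = 8.553
pH = pKa + log([A⁻]/[HA]) = 8.553 + log(2.7/0.32)
pH = 8.553 + (+0.926) = 9.48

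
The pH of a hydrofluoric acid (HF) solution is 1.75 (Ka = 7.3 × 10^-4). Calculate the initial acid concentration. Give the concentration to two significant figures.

[H+] = 10^(-1.75) = 1.78 × 10^-2 M = x
Ka = x²/(C₀ − x) ⇒ C₀ = x + x²/Ka
C₀ = 1.78 × 10^-2 + (1.78 × 10^-2)²/(7.3 × 10^-4) = 4.52 × 10^-1 M

C₀ = 4.5 × 10^-1 M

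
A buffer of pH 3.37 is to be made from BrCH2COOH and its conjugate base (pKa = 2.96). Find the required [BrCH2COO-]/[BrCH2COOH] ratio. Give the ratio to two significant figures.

pH = pKa + log(r) ⇒ log(r) = 3.37 − 2.96 = +0.41
r = [BrCH2COO-]/[BrCH2COOH] = 10^(+0.41) = 2.57

ratio = 2.6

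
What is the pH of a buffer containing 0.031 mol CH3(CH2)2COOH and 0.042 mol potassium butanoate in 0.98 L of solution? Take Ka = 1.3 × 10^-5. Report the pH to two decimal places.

pH = 5.02

pKa = −log(1.3 × 10^-5) = 4.886
pH = pKa + log([A⁻]/[HA]) = 4.886 + log(0.042/0.031)
pH = 4.886 + (+0.132) = 5.02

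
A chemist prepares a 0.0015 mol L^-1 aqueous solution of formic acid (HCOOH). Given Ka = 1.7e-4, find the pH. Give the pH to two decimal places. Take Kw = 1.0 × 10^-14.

HCOOH ⇌ HCOO- + H+
Ka = [H+]²/(0.0015 − [H+]) = 1.7 × 10^-4
[H+] is not negligible relative to C₀; solve [H+]² + 0.00017·[H+] − 2.55e-07 = 0.
[H+] = (−Ka + √(Ka² + 4·Ka·C₀))/2 = 4.27 × 10^-4 M
pH = −log[H+] = −log(4.27 × 10^-4) = 3.37

pH = 3.37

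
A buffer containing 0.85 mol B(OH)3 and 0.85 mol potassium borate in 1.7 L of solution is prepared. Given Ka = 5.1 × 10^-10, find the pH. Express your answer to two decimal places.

pH = 9.29

pKa = −log(5.1 × 10^-10) = 9.292
Using pH = pKa + log([base]/[acid]) with [base]/[acid] = 0.85/0.85:
pH = 9.292 + (+0.000) = 9.29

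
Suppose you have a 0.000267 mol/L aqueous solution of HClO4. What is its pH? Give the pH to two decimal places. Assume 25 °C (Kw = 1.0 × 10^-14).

pH = 3.57

HClO4 is a strong acid and dissociates completely, so [H+] = 0.000267 M.
pH = -log(0.000267) = 3.57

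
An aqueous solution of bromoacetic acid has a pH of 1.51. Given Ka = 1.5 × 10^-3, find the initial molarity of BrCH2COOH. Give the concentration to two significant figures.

C₀ = 6.7 × 10^-1 M

[H+] = 10^(-1.51) = 3.09 × 10^-2 M = x
Ka = x²/(C₀ − x) ⇒ C₀ = x + x²/Ka
C₀ = 3.09 × 10^-2 + (3.09 × 10^-2)²/(1.5 × 10^-3) = 6.67 × 10^-1 M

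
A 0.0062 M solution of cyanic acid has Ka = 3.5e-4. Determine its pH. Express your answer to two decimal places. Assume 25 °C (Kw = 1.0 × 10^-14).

HOCN ⇌ OCN- + H+
Let x = [H+] at equilibrium. Ka = x²/(0.0062 − x).
Here C₀/Ka ≈ 17.7, so the small-x approximation fails. Use the quadratic:
x = (−Ka + √(Ka² + 4·Ka·C₀))/2 = 1.31 × 10^-3 M
pH = −log[H+] = −log(1.31 × 10^-3) = 2.88

pH = 2.88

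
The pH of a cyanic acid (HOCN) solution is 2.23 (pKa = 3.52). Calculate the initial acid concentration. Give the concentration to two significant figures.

[H+] = 10^(-2.23) = 5.89 × 10^-3 M = x
Ka = 10^(−3.52) = 3.02 × 10^-4
Ka = x²/(C₀ − x) ⇒ C₀ = x + x²/Ka
C₀ = 5.89 × 10^-3 + (5.89 × 10^-3)²/(3.02 × 10^-4) = 1.21 × 10^-1 M

C₀ = 1.2 × 10^-1 M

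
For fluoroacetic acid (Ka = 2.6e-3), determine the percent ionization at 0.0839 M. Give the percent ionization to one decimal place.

FCH2COOH ⇌ FCH2COO- + H+; let x = [H+] at equilibrium.
Ka = x²/(C₀ − x); solving the quadratic gives x = 1.35 × 10^-2 M.
% ionization = x/C₀ × 100% = 1.35 × 10^-2/0.0839 × 100% = 16.1%

16.1%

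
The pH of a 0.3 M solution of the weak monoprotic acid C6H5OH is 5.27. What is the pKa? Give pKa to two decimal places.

[H+] = 10^(-5.27) = 5.37 × 10^-6 M
At equilibrium [HA] = 0.3 − 5.37 × 10^-6 = 3.00 × 10^-1 M
Ka = [H+][A-]/[HA] = (5.37 × 10^-6)² / 3.00 × 10^-1 = 9.61 × 10^-11
pKa = -log(9.61 × 10^-11) = 10.02

pKa = 10.02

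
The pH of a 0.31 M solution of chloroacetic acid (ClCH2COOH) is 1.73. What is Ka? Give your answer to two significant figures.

[H+] = 10^(-1.73) = 1.86 × 10^-2 M
At equilibrium [HA] = 0.31 − 1.86 × 10^-2 = 2.91 × 10^-1 M
Ka = [H+][A-]/[HA] = (1.86 × 10^-2)² / 2.91 × 10^-1 = 1.2 × 10^-3

Ka = 1.2 × 10^-3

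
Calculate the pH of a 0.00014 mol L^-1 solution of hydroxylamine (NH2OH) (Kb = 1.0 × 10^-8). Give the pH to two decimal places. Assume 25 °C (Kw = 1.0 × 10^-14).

pH = 8.07

NH2OH + H2O ⇌ NH3OH+ + OH-
Kb = [OH-]²/(0.00014 − [OH-]) = 1.0 × 10^-8
Since Kb ≪ C₀, [OH-] ≈ √(Kb·C₀) = 1.18 × 10^-6 M.
([OH-]/C₀ = 0.85% < 5%, so the approximation holds.)
pOH = 5.93, so pH = 14.00 − pOH = 8.07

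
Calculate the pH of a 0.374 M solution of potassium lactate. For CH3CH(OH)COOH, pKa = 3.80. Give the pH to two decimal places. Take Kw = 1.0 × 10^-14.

CH3CH(OH)COO- is the conjugate base of the weak acid CH3CH(OH)COOH.
Ka = 10^(−3.80) = 1.58 × 10^-4
Kb = Kw/Ka = 1.0×10^-14 / 1.58 × 10^-4 = 6.33 × 10^-11
Kb = x²/(0.374 − x) = 6.33 × 10^-11
Assume x ≪ 0.374: x ≈ √(6.33 × 10^-11 × 0.374) = 4.87 × 10^-6 M
pOH = −log(4.87 × 10^-6) = 5.31; pH = 14.00 − 5.31 = 8.69

pH = 8.69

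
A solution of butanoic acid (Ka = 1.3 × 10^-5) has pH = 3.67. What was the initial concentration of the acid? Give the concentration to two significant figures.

C₀ = 3.7 × 10^-3 M

[H+] = 10^(-3.67) = 2.14 × 10^-4 M = x
Ka = x²/(C₀ − x) ⇒ C₀ = x + x²/Ka
C₀ = 2.14 × 10^-4 + (2.14 × 10^-4)²/(1.3 × 10^-5) = 3.74 × 10^-3 M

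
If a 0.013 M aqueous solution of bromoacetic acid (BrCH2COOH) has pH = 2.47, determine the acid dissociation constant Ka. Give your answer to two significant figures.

[H+] = 10^(-2.47) = 3.39 × 10^-3 M
At equilibrium [HA] = 0.013 − 3.39 × 10^-3 = 9.61 × 10^-3 M
Ka = [H+][A-]/[HA] = (3.39 × 10^-3)² / 9.61 × 10^-3 = 1.2 × 10^-3

Ka = 1.2 × 10^-3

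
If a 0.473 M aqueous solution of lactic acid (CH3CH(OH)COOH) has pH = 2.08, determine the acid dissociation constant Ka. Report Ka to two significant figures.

[H+] = 10^(-2.08) = 8.32 × 10^-3 M
At equilibrium [HA] = 0.473 − 8.32 × 10^-3 = 4.65 × 10^-1 M
Ka = [H+][A-]/[HA] = (8.32 × 10^-3)² / 4.65 × 10^-1 = 1.5 × 10^-4

Ka = 1.5 × 10^-4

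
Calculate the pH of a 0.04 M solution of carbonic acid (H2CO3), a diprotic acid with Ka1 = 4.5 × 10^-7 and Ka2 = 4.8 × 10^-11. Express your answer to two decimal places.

pH = 3.87

Since Ka1 ≫ Ka2, the first ionization dominates [H+].
Ka1 = x²/(0.04 − x) = 4.5 × 10^-7
x ≈ √(4.5 × 10^-7 × 0.04) = 1.34 × 10^-4 M
pH = −log(1.34 × 10^-4) = 3.87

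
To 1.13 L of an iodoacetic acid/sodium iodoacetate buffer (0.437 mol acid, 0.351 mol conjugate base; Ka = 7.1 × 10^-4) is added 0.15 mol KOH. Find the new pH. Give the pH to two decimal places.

After neutralization: n(ICH2COOH) = 0.287 mol, n(ICH2COO-) = 0.501 mol.
pKa = −log(7.1 × 10^-4) = 3.149
pH = pKa + log([A⁻]/[HA]) = 3.149 + log(0.501/0.287) = 3.149 +0.242

pH = 3.39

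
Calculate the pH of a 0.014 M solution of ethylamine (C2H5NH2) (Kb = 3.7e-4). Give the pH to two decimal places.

pH = 11.32

C2H5NH2 + H2O ⇌ C2H5NH3+ + OH-
Kb = [OH-]²/(0.014 − [OH-]) = 3.7 × 10^-4
Here C₀/Kb ≈ 37.8, so the small-[OH-] approximation fails. Use the quadratic:
[OH-] = (−Kb + √(Kb² + 4·Kb·C₀))/2 = 2.10 × 10^-3 M
pOH = 2.68, so pH = 14.00 − pOH = 11.32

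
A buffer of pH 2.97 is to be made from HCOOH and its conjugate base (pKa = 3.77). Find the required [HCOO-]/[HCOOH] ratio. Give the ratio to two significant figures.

pH = pKa + log(r) ⇒ log(r) = 2.97 − 3.77 = -0.80
r = [HCOO-]/[HCOOH] = 10^(-0.80) = 0.158

ratio = 0.16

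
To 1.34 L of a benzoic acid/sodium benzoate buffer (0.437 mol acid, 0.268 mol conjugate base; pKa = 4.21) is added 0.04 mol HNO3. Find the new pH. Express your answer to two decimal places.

Added H+ converts C6H5COO- to C6H5COOH: C6H5COOH → 0.477 mol, C6H5COO- → 0.228 mol.
pH = pKa + log(n_C6H5COO-/n_C6H5COOH) = 4.21 + log(0.228/0.477) = 4.21 + (-0.321)

pH = 3.89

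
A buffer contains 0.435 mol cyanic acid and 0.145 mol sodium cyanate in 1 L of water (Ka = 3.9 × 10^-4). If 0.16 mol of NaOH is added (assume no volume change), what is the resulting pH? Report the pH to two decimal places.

After neutralization: n(HOCN) = 0.275 mol, n(OCN-) = 0.305 mol.
pKa = −log(3.9 × 10^-4) = 3.409
Henderson–Hasselbalch with mole ratio 0.305/0.275: pH = 3.409 + (+0.045)

pH = 3.45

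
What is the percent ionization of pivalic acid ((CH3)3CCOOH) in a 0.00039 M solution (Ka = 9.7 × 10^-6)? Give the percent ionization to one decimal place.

14.6%

(CH3)3CCOOH ⇌ (CH3)3CCOO- + H+; let x = [H+] at equilibrium.
Solve x² + 9.7e-06x − 3.78e-09 = 0 → x = 5.68 × 10^-5 M
Fraction ionized = 5.68 × 10^-5 / 0.00039 = 0.1456 → 14.6%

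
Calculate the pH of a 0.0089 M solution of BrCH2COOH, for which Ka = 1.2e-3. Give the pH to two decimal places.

pH = 2.57

BrCH2COOH ⇌ BrCH2COO- + H+
From the ICE table, Ka = x²/(0.0089 − x) = 1.2 × 10^-3.
x is not negligible relative to C₀; solve x² + 0.0012·x − 1.07e-05 = 0.
x = [−0.0012 + √(0.0012² + 4.27e-05)]/2 = 2.72 × 10^-3 M
pH = −log(2.72 × 10^-3) = 2.57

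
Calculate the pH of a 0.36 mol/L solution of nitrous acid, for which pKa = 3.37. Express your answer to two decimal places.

pH = 1.91

HNO2 ⇌ NO2- + H+
Ka = 10^(−3.37) = 4.27 × 10^-4
Ka = [H+]²/(0.36 − [H+]) = 4.27 × 10^-4
Assume [H+] ≪ 0.36: [H+] ≈ √(4.27 × 10^-4 × 0.36) = 1.24 × 10^-2 M
pH = −log(1.24 × 10^-2) = 1.91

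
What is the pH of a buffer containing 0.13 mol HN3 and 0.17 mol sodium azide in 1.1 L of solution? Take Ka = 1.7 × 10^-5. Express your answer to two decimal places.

pH = 4.89

pKa = −log(1.7 × 10^-5) = 4.770
Henderson–Hasselbalch: pH = pKa + log([N3-]/[HN3]) = 4.770 + log(0.17/0.13)
pH = 4.770 + (+0.117) = 4.89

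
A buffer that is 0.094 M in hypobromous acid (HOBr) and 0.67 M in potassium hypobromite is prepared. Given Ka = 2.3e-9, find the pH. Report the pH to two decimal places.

pH = 9.49

pKa = −log(2.3 × 10^-9) = 8.638
pH = pKa + log([A⁻]/[HA]) = 8.638 + log(0.67/0.094)
pH = 8.638 + (+0.853) = 9.49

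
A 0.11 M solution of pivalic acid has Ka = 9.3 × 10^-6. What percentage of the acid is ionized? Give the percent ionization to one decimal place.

(CH3)3CCOOH ⇌ (CH3)3CCOO- + H+; let x = [H+] at equilibrium.
x ≈ √(Ka·C₀) = √(9.3 × 10^-6 × 0.11) = 1.01 × 10^-3 M
% ionization = x/C₀ × 100% = 1.01 × 10^-3/0.11 × 100% = 0.9%

0.9%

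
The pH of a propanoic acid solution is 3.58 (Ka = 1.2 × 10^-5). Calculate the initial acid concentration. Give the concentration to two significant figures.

[H+] = 10^(-3.58) = 2.63 × 10^-4 M = x
Ka = x²/(C₀ − x) ⇒ C₀ = x + x²/Ka
C₀ = 2.63 × 10^-4 + (2.63 × 10^-4)²/(1.2 × 10^-5) = 6.03 × 10^-3 M

C₀ = 6.0 × 10^-3 M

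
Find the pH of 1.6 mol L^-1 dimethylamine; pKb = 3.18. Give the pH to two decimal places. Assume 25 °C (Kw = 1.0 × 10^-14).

(CH3)2NH + H2O ⇌ (CH3)2NH2+ + OH-
Kb = 10^(−3.18) = 6.61 × 10^-4
Kb = x²/(1.6 − x) = 6.61 × 10^-4
Assume x ≪ 1.6: x ≈ √(6.61 × 10^-4 × 1.6) = 3.25 × 10^-2 M
Check: 2% ionized — well under 5%, approximation valid.
pOH = −log(3.25 × 10^-2) = 1.49; pH = 14.00 − 1.49 = 12.51

pH = 12.51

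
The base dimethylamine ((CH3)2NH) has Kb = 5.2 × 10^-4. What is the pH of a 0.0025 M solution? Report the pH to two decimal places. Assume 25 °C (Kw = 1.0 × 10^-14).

pH = 10.96

(CH3)2NH + H2O ⇌ (CH3)2NH2+ + OH-
From the ICE table, Kb = [OH-]²/(0.0025 − [OH-]) = 5.2 × 10^-4.
[OH-] is not negligible relative to C₀; solve [OH-]² + 0.00052·[OH-] − 1.3e-06 = 0.
[OH-] = (−Kb + √(Kb² + 4·Kb·C₀))/2 = 9.09 × 10^-4 M
pOH = −log(9.09 × 10^-4) = 3.04; pH = 14.00 − 3.04 = 10.96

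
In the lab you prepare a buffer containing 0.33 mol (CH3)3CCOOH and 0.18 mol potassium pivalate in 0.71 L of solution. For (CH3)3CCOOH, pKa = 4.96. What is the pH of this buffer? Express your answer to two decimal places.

pH = 4.70

Henderson–Hasselbalch: pH = pKa + log([(CH3)3CCOO-]/[(CH3)3CCOOH]) = 4.96 + log(0.18/0.33)
pH = 4.96 + (-0.263) = 4.70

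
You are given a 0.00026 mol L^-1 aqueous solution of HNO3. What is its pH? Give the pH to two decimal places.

HNO3 is a strong acid and dissociates completely, so [H+] = 0.00026 M.
pH = -log(0.00026) = 3.59

pH = 3.59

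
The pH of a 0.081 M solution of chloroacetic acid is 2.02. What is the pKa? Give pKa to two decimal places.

[H+] = 10^(-2.02) = 9.55 × 10^-3 M
At equilibrium [HA] = 0.081 − 9.55 × 10^-3 = 7.14 × 10^-2 M
Ka = [H+][A-]/[HA] = (9.55 × 10^-3)² / 7.14 × 10^-2 = 1.28 × 10^-3
pKa = -log(1.28 × 10^-3) = 2.89

pKa = 2.89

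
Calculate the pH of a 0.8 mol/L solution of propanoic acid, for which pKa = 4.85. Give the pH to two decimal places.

CH3CH2COOH ⇌ CH3CH2COO- + H+
Ka = 10^(−4.85) = 1.41 × 10^-5
Ka = [H+]²/(0.8 − [H+]) = 1.41 × 10^-5
Neglecting [H+] in the denominator: [H+] = √(1.41 × 10^-5 × 0.8) = 3.36 × 10^-3 M
pH = −log[H+] = −log(3.36 × 10^-3) = 2.47

pH = 2.47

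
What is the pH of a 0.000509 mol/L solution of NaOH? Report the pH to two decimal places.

pH = 10.71

NaOH is a strong base; [OH-] = 0.000509 M.
pOH = -log(0.000509) = 3.29
pH = 14.00 - 3.29 = 10.71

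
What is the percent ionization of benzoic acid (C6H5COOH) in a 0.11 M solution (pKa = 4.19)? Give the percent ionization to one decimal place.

2.4%

C6H5COOH ⇌ C6H5COO- + H+; let x = [H+] at equilibrium.
Ka = 10^(−4.19) = 6.46 × 10^-5
x ≈ √(Ka·C₀) = √(6.46 × 10^-5 × 0.11) = 2.67 × 10^-3 M
% ionization = x/C₀ × 100% = 2.67 × 10^-3/0.11 × 100% = 2.4%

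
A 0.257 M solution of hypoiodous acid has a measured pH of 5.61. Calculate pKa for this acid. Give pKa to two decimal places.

[H+] = 10^(-5.61) = 2.45 × 10^-6 M
At equilibrium [HA] = 0.257 − 2.45 × 10^-6 = 2.57 × 10^-1 M
Ka = [H+][A-]/[HA] = (2.45 × 10^-6)² / 2.57 × 10^-1 = 2.34 × 10^-11
pKa = -log(2.34 × 10^-11) = 10.63

pKa = 10.63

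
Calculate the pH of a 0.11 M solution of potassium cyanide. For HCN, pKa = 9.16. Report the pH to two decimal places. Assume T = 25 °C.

pH = 11.10

CN- is the conjugate base of the weak acid HCN.
Ka = 10^(−9.16) = 6.92 × 10^-10
Kb = Kw/Ka = 1.0×10^-14 / 6.92 × 10^-10 = 1.45 × 10^-5
From the ICE table, Kb = [OH-]²/(0.11 − [OH-]) = 1.45 × 10^-5.
Neglecting [OH-] in the denominator: [OH-] = √(1.45 × 10^-5 × 0.11) = 1.26 × 10^-3 M
([OH-]/C₀ = 1.1% < 5%, so the approximation holds.)
pOH = 2.90, so pH = 14.00 − pOH = 11.10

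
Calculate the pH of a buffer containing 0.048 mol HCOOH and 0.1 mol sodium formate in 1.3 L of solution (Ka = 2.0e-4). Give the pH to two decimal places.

pH = 4.02

pKa = −log(2.0 × 10^-4) = 3.699
pH = pKa + log([A⁻]/[HA]) = 3.699 + log(0.1/0.048)
pH = 3.699 + (+0.319) = 4.02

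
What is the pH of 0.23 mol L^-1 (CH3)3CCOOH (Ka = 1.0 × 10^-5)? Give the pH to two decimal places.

pH = 2.82

(CH3)3CCOOH ⇌ (CH3)3CCOO- + H+
Let x = [H+] at equilibrium. Ka = x²/(0.23 − x).
Neglecting x in the denominator: x = √(1.0 × 10^-5 × 0.23) = 1.52 × 10^-3 M
Check: 0.66% ionized — well under 5%, approximation valid.
pH = −log(1.52 × 10^-3) = 2.82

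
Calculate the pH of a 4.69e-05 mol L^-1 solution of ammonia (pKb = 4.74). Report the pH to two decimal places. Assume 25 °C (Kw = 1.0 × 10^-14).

pH = 9.33

NH3 + H2O ⇌ NH4+ + OH-
Kb = 10^(−4.74) = 1.82 × 10^-5
From the ICE table, Kb = [OH-]²/(4.69e-05 − [OH-]) = 1.82 × 10^-5.
[OH-] is not negligible relative to C₀; solve [OH-]² + 1.82e-05·[OH-] − 8.54e-10 = 0.
[OH-] = (−Kb + √(Kb² + 4·Kb·C₀))/2 = 2.15 × 10^-5 M
pOH = −log(2.15 × 10^-5) = 4.67; pH = 14.00 − 4.67 = 9.33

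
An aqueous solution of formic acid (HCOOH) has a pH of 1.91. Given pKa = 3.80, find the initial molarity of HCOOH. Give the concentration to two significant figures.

[H+] = 10^(-1.91) = 1.23 × 10^-2 M = x
Ka = 10^(−3.80) = 1.58 × 10^-4
Ka = x²/(C₀ − x) ⇒ C₀ = x + x²/Ka
C₀ = 1.23 × 10^-2 + (1.23 × 10^-2)²/(1.58 × 10^-4) = 9.70 × 10^-1 M

C₀ = 9.7 × 10^-1 M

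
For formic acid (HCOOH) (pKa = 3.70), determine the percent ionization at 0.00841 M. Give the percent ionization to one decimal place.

14.3%

HCOOH ⇌ HCOO- + H+; let x = [H+] at equilibrium.
Ka = 10^(−3.70) = 2.00 × 10^-4
Ka = x²/(C₀ − x); solving the quadratic gives x = 1.20 × 10^-3 M.
% ionization = x/C₀ × 100% = 1.20 × 10^-3/0.00841 × 100% = 14.3%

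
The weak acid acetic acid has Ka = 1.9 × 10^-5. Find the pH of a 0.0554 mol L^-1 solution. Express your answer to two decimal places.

CH3COOH ⇌ CH3COO- + H+
Ka = [H+]²/(0.0554 − [H+]) = 1.9 × 10^-5
Neglecting [H+] in the denominator: [H+] = √(1.9 × 10^-5 × 0.0554) = 1.03 × 10^-3 M
([H+]/C₀ = 1.9% < 5%, so the approximation holds.)
pH = −log(1.03 × 10^-3) = 2.99

pH = 2.99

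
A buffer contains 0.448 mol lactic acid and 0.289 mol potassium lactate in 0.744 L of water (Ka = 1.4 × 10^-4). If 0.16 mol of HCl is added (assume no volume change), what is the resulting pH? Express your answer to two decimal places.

After neutralization: n(CH3CH(OH)COOH) = 0.608 mol, n(CH3CH(OH)COO-) = 0.129 mol.
pKa = −log(1.4 × 10^-4) = 3.854
Henderson–Hasselbalch with mole ratio 0.129/0.608: pH = 3.854 + (-0.673)

pH = 3.18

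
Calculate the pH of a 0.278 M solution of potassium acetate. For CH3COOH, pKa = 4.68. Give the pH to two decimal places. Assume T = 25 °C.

CH3COO- is the conjugate base of the weak acid CH3COOH.
Ka = 10^(−4.68) = 2.09 × 10^-5
Kb = Kw/Ka = 1.0×10^-14 / 2.09 × 10^-5 = 4.78 × 10^-10
Kb = x²/(0.278 − x) = 4.78 × 10^-10
Neglecting x in the denominator: x = √(4.78 × 10^-10 × 0.278) = 1.15 × 10^-5 M
(x/C₀ = 0.0041% < 5%, so the approximation holds.)
pOH = 4.94, so pH = 14.00 − pOH = 9.06

pH = 9.06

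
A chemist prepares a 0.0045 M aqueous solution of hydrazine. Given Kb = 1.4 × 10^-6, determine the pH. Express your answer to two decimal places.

N2H4 + H2O ⇌ N2H5+ + OH-
From the ICE table, Kb = [OH-]²/(0.0045 − [OH-]) = 1.4 × 10^-6.
Neglecting [OH-] in the denominator: [OH-] = √(1.4 × 10^-6 × 0.0045) = 7.94 × 10^-5 M
([OH-]/C₀ = 1.8% < 5%, so the approximation holds.)
pOH = −log(7.94 × 10^-5) = 4.10; pH = 14.00 − 4.10 = 9.90

pH = 9.90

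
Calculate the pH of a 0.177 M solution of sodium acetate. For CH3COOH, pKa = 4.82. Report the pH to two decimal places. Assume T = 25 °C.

pH = 9.03

CH3COO- is the conjugate base of the weak acid CH3COOH.
Ka = 10^(−4.82) = 1.51 × 10^-5
Kb = Kw/Ka = 1.0×10^-14 / 1.51 × 10^-5 = 6.62 × 10^-10
Kb = [OH-]²/(0.177 − [OH-]) = 6.62 × 10^-10
Assume [OH-] ≪ 0.177: [OH-] ≈ √(6.62 × 10^-10 × 0.177) = 1.08 × 10^-5 M
pOH = 4.97, so pH = 14.00 − pOH = 9.03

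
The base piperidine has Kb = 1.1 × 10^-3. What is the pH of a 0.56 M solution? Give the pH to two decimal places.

pH = 12.39

C5H10NH + H2O ⇌ C5H10NH2+ + OH-
From the ICE table, Kb = [OH-]²/(0.56 − [OH-]) = 1.1 × 10^-3.
Neglecting [OH-] in the denominator: [OH-] = √(1.1 × 10^-3 × 0.56) = 2.48 × 10^-2 M
Check: 4.4% ionized — well under 5%, approximation valid.
pOH = 1.61, so pH = 14.00 − pOH = 12.39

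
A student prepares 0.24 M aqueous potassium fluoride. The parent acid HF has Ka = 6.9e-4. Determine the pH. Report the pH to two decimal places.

F- is the conjugate base of the weak acid HF.
Kb = Kw/Ka = 1.0×10^-14 / 6.9 × 10^-4 = 1.45 × 10^-11
From the ICE table, Kb = x²/(0.24 − x) = 1.45 × 10^-11.
Neglecting x in the denominator: x = √(1.45 × 10^-11 × 0.24) = 1.87 × 10^-6 M
Check: 0.00078% ionized — well under 5%, approximation valid.
pOH = 5.73, so pH = 14.00 − pOH = 8.27

pH = 8.27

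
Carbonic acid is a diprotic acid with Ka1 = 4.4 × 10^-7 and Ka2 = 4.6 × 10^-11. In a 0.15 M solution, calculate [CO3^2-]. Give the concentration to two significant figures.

First ionization gives [H+] ≈ [HCO3-] = 2.57 × 10^-4 M.
Second step: Ka2 = [H+][CO3^2-]/[HCO3-] ≈ [CO3^2-] (since [H+] ≈ [HCO3-]).
So [CO3^2-] ≈ Ka2.

4.6 × 10^-11 M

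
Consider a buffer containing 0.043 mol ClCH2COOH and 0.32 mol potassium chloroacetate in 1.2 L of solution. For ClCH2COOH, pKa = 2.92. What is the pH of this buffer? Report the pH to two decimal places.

pH = 3.79

pH = pKa + log([A⁻]/[HA]) = 2.92 + log(0.32/0.043)
pH = 2.92 + (+0.872) = 3.79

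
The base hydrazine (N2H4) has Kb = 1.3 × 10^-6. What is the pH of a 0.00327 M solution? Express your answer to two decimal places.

pH = 9.81

N2H4 + H2O ⇌ N2H5+ + OH-
Kb = [OH-]²/(0.00327 − [OH-]) = 1.3 × 10^-6
Since Kb ≪ C₀, [OH-] ≈ √(Kb·C₀) = 6.52 × 10^-5 M.
([OH-]/C₀ = 2% < 5%, so the approximation holds.)
pOH = 4.19, so pH = 14.00 − pOH = 9.81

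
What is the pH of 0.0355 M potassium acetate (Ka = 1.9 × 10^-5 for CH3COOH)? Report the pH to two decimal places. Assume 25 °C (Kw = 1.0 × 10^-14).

CH3COO- is the conjugate base of the weak acid CH3COOH.
Kb = Kw/Ka = 1.0×10^-14 / 1.9 × 10^-5 = 5.26 × 10^-10
From the ICE table, Kb = x²/(0.0355 − x) = 5.26 × 10^-10.
Assume x ≪ 0.0355: x ≈ √(5.26 × 10^-10 × 0.0355) = 4.32 × 10^-6 M
Check: 0.012% ionized — well under 5%, approximation valid.
pOH = 5.36, so pH = 14.00 − pOH = 8.64

pH = 8.64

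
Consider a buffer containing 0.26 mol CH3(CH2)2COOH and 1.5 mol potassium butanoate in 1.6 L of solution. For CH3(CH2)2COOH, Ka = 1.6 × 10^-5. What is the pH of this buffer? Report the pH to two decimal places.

pKa = −log(1.6 × 10^-5) = 4.796
pH = pKa + log([A⁻]/[HA]) = 4.796 + log(1.5/0.26)
pH = 4.796 + (+0.761) = 5.56

pH = 5.56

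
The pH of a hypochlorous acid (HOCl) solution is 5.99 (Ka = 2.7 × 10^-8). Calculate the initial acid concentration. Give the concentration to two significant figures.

C₀ = 4.0 × 10^-5 M

[H+] = 10^(-5.99) = 1.02 × 10^-6 M = x
Ka = x²/(C₀ − x) ⇒ C₀ = x + x²/Ka
C₀ = 1.02 × 10^-6 + (1.02 × 10^-6)²/(2.7 × 10^-8) = 3.96 × 10^-5 M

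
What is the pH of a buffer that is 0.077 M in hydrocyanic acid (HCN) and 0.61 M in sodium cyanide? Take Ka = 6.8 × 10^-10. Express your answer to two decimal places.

pKa = −log(6.8 × 10^-10) = 9.167
pH = pKa + log([A⁻]/[HA]) = 9.167 + log(0.61/0.077)
pH = 9.167 + (+0.899) = 10.07

pH = 10.07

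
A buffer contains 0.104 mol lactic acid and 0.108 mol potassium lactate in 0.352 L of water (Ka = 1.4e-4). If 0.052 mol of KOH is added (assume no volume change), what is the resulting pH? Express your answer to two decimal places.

pH = 4.34

OH- converts CH3CH(OH)COOH to CH3CH(OH)COO-: CH3CH(OH)COOH → 0.052 mol, CH3CH(OH)COO- → 0.16 mol.
pKa = −log(1.4 × 10^-4) = 3.854
pH = pKa + log([A⁻]/[HA]) = 3.854 + log(0.16/0.052) = 3.854 +0.488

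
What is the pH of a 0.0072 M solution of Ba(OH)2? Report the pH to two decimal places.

Ba(OH)2 is a strong base (each formula unit releases 2 OH-); [OH-] = 0.0144 M.
pOH = -log(0.0144) = 1.84
pH = 14.00 - 1.84 = 12.16

pH = 12.16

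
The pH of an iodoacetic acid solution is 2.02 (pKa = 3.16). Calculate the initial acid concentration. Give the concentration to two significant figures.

C₀ = 1.4 × 10^-1 M

[H+] = 10^(-2.02) = 9.55 × 10^-3 M = x
Ka = 10^(−3.16) = 6.92 × 10^-4
Ka = x²/(C₀ − x) ⇒ C₀ = x + x²/Ka
C₀ = 9.55 × 10^-3 + (9.55 × 10^-3)²/(6.92 × 10^-4) = 1.41 × 10^-1 M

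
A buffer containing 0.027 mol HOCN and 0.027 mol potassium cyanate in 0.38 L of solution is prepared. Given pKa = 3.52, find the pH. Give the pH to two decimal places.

Using pH = pKa + log([base]/[acid]) with [base]/[acid] = 0.027/0.027:
pH = 3.52 + (+0.000) = 3.52

pH = 3.52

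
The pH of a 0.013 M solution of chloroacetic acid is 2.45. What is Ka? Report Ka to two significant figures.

Ka = 1.3 × 10^-3

[H+] = 10^(-2.45) = 3.55 × 10^-3 M
At equilibrium [HA] = 0.013 − 3.55 × 10^-3 = 9.45 × 10^-3 M
Ka = [H+][A-]/[HA] = (3.55 × 10^-3)² / 9.45 × 10^-3 = 1.3 × 10^-3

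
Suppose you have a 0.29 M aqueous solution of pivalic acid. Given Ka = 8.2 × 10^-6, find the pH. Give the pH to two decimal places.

pH = 2.81

(CH3)3CCOOH ⇌ (CH3)3CCOO- + H+
From the ICE table, Ka = [H+]²/(0.29 − [H+]) = 8.2 × 10^-6.
Since Ka ≪ C₀, [H+] ≈ √(Ka·C₀) = 1.54 × 10^-3 M.
pH = −log(1.54 × 10^-3) = 2.81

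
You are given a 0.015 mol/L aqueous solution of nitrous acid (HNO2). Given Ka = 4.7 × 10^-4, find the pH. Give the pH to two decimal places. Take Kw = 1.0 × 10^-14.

HNO2 ⇌ NO2- + H+
From the ICE table, Ka = x²/(0.015 − x) = 4.7 × 10^-4.
Here C₀/Ka ≈ 31.9, so the small-x approximation fails. Use the quadratic:
x = (−Ka + √(Ka² + 4·Ka·C₀))/2 = 2.43 × 10^-3 M
pH = −log[H+] = −log(2.43 × 10^-3) = 2.61

pH = 2.61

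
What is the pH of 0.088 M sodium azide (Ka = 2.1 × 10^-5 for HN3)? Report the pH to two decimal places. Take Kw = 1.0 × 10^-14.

pH = 8.81

N3- is the conjugate base of the weak acid HN3.
Kb = Kw/Ka = 1.0×10^-14 / 2.1 × 10^-5 = 4.76 × 10^-10
Kb = [OH-]²/(0.088 − [OH-]) = 4.76 × 10^-10
Assume [OH-] ≪ 0.088: [OH-] ≈ √(4.76 × 10^-10 × 0.088) = 6.47 × 10^-6 M
([OH-]/C₀ = 0.0074% < 5%, so the approximation holds.)
pOH = −log(6.47 × 10^-6) = 5.19; pH = 14.00 − 5.19 = 8.81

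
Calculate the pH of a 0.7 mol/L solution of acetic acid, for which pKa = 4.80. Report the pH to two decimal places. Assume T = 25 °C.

CH3COOH ⇌ CH3COO- + H+
Ka = 10^(−4.80) = 1.58 × 10^-5
From the ICE table, Ka = x²/(0.7 − x) = 1.58 × 10^-5.
Neglecting x in the denominator: x = √(1.58 × 10^-5 × 0.7) = 3.33 × 10^-3 M
pH = −log[H+] = −log(3.33 × 10^-3) = 2.48

pH = 2.48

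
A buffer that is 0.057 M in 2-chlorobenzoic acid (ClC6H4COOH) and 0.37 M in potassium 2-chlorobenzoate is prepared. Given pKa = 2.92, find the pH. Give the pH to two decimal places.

pH = pKa + log([A⁻]/[HA]) = 2.92 + log(0.37/0.057)
pH = 2.92 + (+0.812) = 3.73

pH = 3.73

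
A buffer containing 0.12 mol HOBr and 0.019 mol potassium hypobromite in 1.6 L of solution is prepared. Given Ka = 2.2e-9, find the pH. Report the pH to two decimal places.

pKa = −log(2.2 × 10^-9) = 8.658
Henderson–Hasselbalch: pH = pKa + log([OBr-]/[HOBr]) = 8.658 + log(0.019/0.12)
pH = 8.658 + (-0.800) = 7.86

pH = 7.86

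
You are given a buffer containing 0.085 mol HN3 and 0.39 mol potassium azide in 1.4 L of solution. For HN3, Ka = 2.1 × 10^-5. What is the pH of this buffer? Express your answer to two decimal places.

pKa = −log(2.1 × 10^-5) = 4.678
pH = pKa + log([A⁻]/[HA]) = 4.678 + log(0.39/0.085)
pH = 4.678 + (+0.662) = 5.34

pH = 5.34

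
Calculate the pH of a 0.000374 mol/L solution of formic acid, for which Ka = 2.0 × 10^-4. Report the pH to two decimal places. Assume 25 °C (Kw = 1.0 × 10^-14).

pH = 3.72

HCOOH ⇌ HCOO- + H+
Ka = [H+]²/(0.000374 − [H+]) = 2.0 × 10^-4
Here C₀/Ka ≈ 1.87, so the small-[H+] approximation fails. Use the quadratic:
[H+] = (−Ka + √(Ka² + 4·Ka·C₀))/2 = 1.91 × 10^-4 M
pH = −log[H+] = −log(1.91 × 10^-4) = 3.72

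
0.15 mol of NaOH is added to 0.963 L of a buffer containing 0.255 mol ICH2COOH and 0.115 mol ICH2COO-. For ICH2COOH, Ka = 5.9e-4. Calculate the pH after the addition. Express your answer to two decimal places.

pH = 3.63

OH- converts ICH2COOH to ICH2COO-: ICH2COOH → 0.105 mol, ICH2COO- → 0.265 mol.
pKa = −log(5.9 × 10^-4) = 3.229
pH = pKa + log([A⁻]/[HA]) = 3.229 + log(0.265/0.105) = 3.229 +0.402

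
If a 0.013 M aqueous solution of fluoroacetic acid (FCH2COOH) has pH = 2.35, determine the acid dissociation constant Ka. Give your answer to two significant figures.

Ka = 2.3 × 10^-3

[H+] = 10^(-2.35) = 4.47 × 10^-3 M
At equilibrium [HA] = 0.013 − 4.47 × 10^-3 = 8.53 × 10^-3 M
Ka = [H+][A-]/[HA] = (4.47 × 10^-3)² / 8.53 × 10^-3 = 2.3 × 10^-3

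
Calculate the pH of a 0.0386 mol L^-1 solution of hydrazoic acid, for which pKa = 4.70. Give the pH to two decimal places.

pH = 3.06

HN3 ⇌ N3- + H+
Ka = 10^(−4.70) = 2.00 × 10^-5
From the ICE table, Ka = [H+]²/(0.0386 − [H+]) = 2.00 × 10^-5.
Neglecting [H+] in the denominator: [H+] = √(2.00 × 10^-5 × 0.0386) = 8.79 × 10^-4 M
([H+]/C₀ = 2.3% < 5%, so the approximation holds.)
pH = −log(8.79 × 10^-4) = 3.06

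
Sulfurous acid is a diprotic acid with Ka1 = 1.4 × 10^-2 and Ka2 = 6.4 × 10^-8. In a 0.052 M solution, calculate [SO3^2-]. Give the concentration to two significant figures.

6.4 × 10^-8 M

First ionization gives [H+] ≈ [HSO3-] = 2.09 × 10^-2 M.
Second step: Ka2 = [H+][SO3^2-]/[HSO3-] ≈ [SO3^2-] (since [H+] ≈ [HSO3-]).
So [SO3^2-] ≈ Ka2.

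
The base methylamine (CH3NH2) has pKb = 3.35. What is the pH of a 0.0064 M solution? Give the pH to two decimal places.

pH = 11.17

CH3NH2 + H2O ⇌ CH3NH3+ + OH-
Kb = 10^(−3.35) = 4.47 × 10^-4
Let x = [OH-] at equilibrium. Kb = x²/(0.0064 − x).
Here C₀/Kb ≈ 14.3, so the small-x approximation fails. Use the quadratic:
x = [−0.000447 + √(0.000447² + 1.14e-05)]/2 = 1.48 × 10^-3 M
pOH = 2.83, so pH = 14.00 − pOH = 11.17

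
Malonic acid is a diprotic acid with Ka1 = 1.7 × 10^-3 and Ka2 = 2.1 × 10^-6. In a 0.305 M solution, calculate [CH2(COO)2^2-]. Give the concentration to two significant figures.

First ionization gives [H+] ≈ [CH2(COOH)COO-] = 2.19 × 10^-2 M.
Second step: Ka2 = [H+][CH2(COO)2^2-]/[CH2(COOH)COO-] ≈ [CH2(COO)2^2-] (since [H+] ≈ [CH2(COOH)COO-]).
So [CH2(COO)2^2-] ≈ Ka2.

2.1 × 10^-6 M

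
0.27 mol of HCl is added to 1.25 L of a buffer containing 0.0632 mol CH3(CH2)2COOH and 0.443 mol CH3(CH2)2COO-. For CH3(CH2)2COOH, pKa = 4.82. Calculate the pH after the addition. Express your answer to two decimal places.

pH = 4.54

After neutralization: n(CH3(CH2)2COOH) = 0.333 mol, n(CH3(CH2)2COO-) = 0.173 mol.
pH = pKa + log(n_CH3(CH2)2COO-/n_CH3(CH2)2COOH) = 4.82 + log(0.173/0.333) = 4.82 + (-0.284)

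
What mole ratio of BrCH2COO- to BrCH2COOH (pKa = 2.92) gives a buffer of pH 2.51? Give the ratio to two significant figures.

pH = pKa + log(r) ⇒ log(r) = 2.51 − 2.92 = -0.41
r = [BrCH2COO-]/[BrCH2COOH] = 10^(-0.41) = 0.389

ratio = 0.39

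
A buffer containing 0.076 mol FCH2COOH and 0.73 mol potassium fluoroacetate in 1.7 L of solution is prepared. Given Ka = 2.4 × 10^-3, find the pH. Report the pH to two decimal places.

pKa = −log(2.4 × 10^-3) = 2.620
pH = pKa + log([A⁻]/[HA]) = 2.620 + log(0.73/0.076)
pH = 2.620 + (+0.983) = 3.60

pH = 3.60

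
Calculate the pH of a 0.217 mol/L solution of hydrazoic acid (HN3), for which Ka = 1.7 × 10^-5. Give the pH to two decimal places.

pH = 2.72

HN3 ⇌ N3- + H+
From the ICE table, Ka = [H+]²/(0.217 − [H+]) = 1.7 × 10^-5.
Since Ka ≪ C₀, [H+] ≈ √(Ka·C₀) = 1.92 × 10^-3 M.
pH = −log[H+] = −log(1.92 × 10^-3) = 2.72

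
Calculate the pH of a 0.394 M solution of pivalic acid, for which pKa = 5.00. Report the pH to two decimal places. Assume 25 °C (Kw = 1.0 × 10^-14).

pH = 2.70

(CH3)3CCOOH ⇌ (CH3)3CCOO- + H+
Ka = 10^(−5.00) = 1.00 × 10^-5
From the ICE table, Ka = [H+]²/(0.394 − [H+]) = 1.00 × 10^-5.
Assume [H+] ≪ 0.394: [H+] ≈ √(1.00 × 10^-5 × 0.394) = 1.98 × 10^-3 M
pH = −log(1.98 × 10^-3) = 2.70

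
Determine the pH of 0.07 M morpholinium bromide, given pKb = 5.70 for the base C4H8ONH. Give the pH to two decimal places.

C4H8ONH2+ is the conjugate acid of the weak base C4H8ONH.
Kb = 10^(−5.70) = 2.00 × 10^-6
Ka = Kw/Kb = 1.0×10^-14 / 2.00 × 10^-6 = 5.00 × 10^-9
Ka = x²/(0.07 − x) = 5.00 × 10^-9
Assume x ≪ 0.07: x ≈ √(5.00 × 10^-9 × 0.07) = 1.87 × 10^-5 M
pH = −log(1.87 × 10^-5) = 4.73

pH = 4.73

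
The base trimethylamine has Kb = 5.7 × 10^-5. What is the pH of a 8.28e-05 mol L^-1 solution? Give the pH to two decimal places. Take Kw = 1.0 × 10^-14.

pH = 9.66

(CH3)3N + H2O ⇌ (CH3)3NH+ + OH-
Kb = [OH-]²/(8.28e-05 − [OH-]) = 5.7 × 10^-5
[OH-] is not negligible relative to C₀; solve [OH-]² + 5.7e-05·[OH-] − 4.72e-09 = 0.
[OH-] = [−5.7e-05 + √(5.7e-05² + 1.89e-08)]/2 = 4.59 × 10^-5 M
pOH = 4.34, so pH = 14.00 − pOH = 9.66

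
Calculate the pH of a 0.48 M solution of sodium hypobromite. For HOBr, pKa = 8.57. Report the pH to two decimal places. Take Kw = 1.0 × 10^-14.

pH = 11.13

OBr- is the conjugate base of the weak acid HOBr.
Ka = 10^(−8.57) = 2.69 × 10^-9
Kb = Kw/Ka = 1.0×10^-14 / 2.69 × 10^-9 = 3.72 × 10^-6
From the ICE table, Kb = [OH-]²/(0.48 − [OH-]) = 3.72 × 10^-6.
Since Kb ≪ C₀, [OH-] ≈ √(Kb·C₀) = 1.34 × 10^-3 M.
Check: 0.28% ionized — well under 5%, approximation valid.
pOH = 2.87, so pH = 14.00 − pOH = 11.13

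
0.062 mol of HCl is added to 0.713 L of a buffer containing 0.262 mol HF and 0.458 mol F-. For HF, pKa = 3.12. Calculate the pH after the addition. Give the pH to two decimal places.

After neutralization: n(HF) = 0.324 mol, n(F-) = 0.396 mol.
Henderson–Hasselbalch with mole ratio 0.396/0.324: pH = 3.12 + (+0.087)

pH = 3.21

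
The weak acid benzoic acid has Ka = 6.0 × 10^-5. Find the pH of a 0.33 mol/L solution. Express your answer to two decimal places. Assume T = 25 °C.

pH = 2.35

C6H5COOH ⇌ C6H5COO- + H+
Let x = [H+] at equilibrium. Ka = x²/(0.33 − x).
Assume x ≪ 0.33: x ≈ √(6.0 × 10^-5 × 0.33) = 4.45 × 10^-3 M
(x/C₀ = 1.3% < 5%, so the approximation holds.)
pH = −log(4.45 × 10^-3) = 2.35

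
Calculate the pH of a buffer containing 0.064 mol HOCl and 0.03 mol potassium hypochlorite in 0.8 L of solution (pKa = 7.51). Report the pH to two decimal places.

pH = 7.18

Henderson–Hasselbalch: pH = pKa + log([OCl-]/[HOCl]) = 7.51 + log(0.03/0.064)
pH = 7.51 + (-0.329) = 7.18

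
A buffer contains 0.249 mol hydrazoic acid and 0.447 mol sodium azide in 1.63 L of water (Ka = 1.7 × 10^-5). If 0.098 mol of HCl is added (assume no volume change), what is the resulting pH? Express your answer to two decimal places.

Added H+ converts N3- to HN3: HN3 → 0.347 mol, N3- → 0.349 mol.
pKa = −log(1.7 × 10^-5) = 4.770
Henderson–Hasselbalch with mole ratio 0.349/0.347: pH = 4.770 + (+0.002)

pH = 4.77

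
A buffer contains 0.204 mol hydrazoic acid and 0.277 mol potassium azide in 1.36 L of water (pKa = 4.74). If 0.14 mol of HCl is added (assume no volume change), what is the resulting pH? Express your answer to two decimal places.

After neutralization: n(HN3) = 0.344 mol, n(N3-) = 0.137 mol.
pH = pKa + log(n_N3-/n_HN3) = 4.74 + log(0.137/0.344) = 4.74 + (-0.400)

pH = 4.34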